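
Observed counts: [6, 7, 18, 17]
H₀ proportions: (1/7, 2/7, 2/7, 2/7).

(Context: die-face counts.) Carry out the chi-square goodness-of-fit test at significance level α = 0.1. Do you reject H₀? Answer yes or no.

reject H₀: no

n = 48; E_i = n·p_i = [6.86, 13.71, 13.71, 13.71]
χ² = (6−6.86)²/6.86 + (7−13.71)²/13.71 + (18−13.71)²/13.71 + (17−13.71)²/13.71 = 5.5208
df = 3
p-value (upper-tail) = 0.13740
At α=0.1: p ≥ α → fail to reject H₀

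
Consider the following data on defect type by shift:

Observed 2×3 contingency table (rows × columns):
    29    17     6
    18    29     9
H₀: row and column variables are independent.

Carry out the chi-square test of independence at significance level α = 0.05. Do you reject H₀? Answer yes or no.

reject H₀: yes

Row totals [52, 56], col totals [47, 46, 15], n=108
χ² = (29−22.63)²/22.63 + (17−22.15)²/22.15 + (6−7.22)²/7.22 + (18−24.37)²/24.37 + (29−23.85)²/23.85 + (9−7.78)²/7.78 = 6.1652
df = 2
p-value (upper-tail) = 0.04584
At α=0.05: p < α → reject H₀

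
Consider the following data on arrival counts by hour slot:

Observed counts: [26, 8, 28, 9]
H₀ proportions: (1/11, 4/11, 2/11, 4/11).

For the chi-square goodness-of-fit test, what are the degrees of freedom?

degrees of freedom = 3

df = k − 1 = 4 − 1 = 3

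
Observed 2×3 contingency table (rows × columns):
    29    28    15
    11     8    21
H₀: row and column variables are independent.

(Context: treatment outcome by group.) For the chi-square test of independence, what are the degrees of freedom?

degrees of freedom = 2

df = (r−1)(c−1) = (2−1)·(3−1) = 2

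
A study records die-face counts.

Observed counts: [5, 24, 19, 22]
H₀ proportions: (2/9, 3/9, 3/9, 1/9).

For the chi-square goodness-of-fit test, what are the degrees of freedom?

df = k − 1 = 4 − 1 = 3

degrees of freedom = 3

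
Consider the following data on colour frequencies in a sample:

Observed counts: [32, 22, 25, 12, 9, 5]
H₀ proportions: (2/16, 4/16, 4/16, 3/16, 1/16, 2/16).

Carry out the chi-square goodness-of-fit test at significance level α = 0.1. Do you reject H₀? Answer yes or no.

reject H₀: yes

n = 105; E_i = n·p_i = [13.12, 26.25, 26.25, 19.69, 6.56, 13.12]
χ² = (32−13.12)²/13.12 + (22−26.25)²/26.25 + (25−26.25)²/26.25 + (12−19.69)²/19.69 + (9−6.56)²/6.56 + (5−13.12)²/13.12 = 36.8286
df = 5
p-value (upper-tail) = 0.00000
At α=0.1: p < α → reject H₀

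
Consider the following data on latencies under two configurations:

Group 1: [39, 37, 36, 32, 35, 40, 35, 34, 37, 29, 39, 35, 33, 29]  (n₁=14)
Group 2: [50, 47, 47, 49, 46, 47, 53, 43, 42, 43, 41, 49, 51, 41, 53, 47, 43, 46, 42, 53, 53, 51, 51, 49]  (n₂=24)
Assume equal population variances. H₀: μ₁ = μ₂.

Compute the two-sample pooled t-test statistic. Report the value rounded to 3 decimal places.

test statistic = -9.558

x̄₁=35.000, s₁=3.419, n₁=14
x̄₂=47.375, s₂=4.073, n₂=24
s_p² = [13·3.419² + 23·4.073²]/36 = 14.8229
SE = √(s_p²·(1/14+1/24)) = 1.2948
t = (35.000−47.375)/1.2948 = -9.5578
df = 36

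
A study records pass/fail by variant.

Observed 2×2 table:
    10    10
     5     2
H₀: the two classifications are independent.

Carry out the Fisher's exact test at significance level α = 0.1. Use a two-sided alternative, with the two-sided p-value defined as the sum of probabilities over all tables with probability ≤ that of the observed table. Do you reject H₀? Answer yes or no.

reject H₀: no

Margins: r₁=20, r₂=7, c₁=15, c₂=12, n=27
p_obs = C(20,10)·C(7,5)/C(27,15); sum pmf over tables with pmf ≤ p_obs
p-value (two-sided) = 0.40821
At α=0.1: p ≥ α → fail to reject H₀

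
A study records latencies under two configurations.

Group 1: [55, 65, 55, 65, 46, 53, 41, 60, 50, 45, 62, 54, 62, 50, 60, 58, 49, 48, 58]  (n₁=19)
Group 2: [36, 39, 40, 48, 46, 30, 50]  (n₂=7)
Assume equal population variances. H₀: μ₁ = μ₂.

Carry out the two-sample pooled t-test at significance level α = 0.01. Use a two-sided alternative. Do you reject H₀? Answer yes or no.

x̄₁=54.526, s₁=6.987, n₁=19
x̄₂=41.286, s₂=7.135, n₂=7
s_p² = [18·6.987² + 6·7.135²]/24 = 49.3402
SE = √(s_p²·(1/19+1/7)) = 3.1057
t = (54.526−41.286)/3.1057 = 4.2633
df = 24
p-value (two-sided) = 0.00027
At α=0.01: p < α → reject H₀

reject H₀: yes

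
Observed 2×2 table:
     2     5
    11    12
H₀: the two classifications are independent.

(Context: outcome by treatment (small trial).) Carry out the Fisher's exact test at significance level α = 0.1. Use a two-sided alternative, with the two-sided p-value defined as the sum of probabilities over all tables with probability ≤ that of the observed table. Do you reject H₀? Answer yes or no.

Margins: r₁=7, r₂=23, c₁=13, c₂=17, n=30
p_obs = C(7,2)·C(23,11)/C(30,13); sum pmf over tables with pmf ≤ p_obs
p-value (two-sided) = 0.42682
At α=0.1: p ≥ α → fail to reject H₀

reject H₀: no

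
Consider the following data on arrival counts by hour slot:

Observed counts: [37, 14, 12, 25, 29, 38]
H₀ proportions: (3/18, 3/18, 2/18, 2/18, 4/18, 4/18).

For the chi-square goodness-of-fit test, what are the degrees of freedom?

degrees of freedom = 5

df = k − 1 = 6 − 1 = 5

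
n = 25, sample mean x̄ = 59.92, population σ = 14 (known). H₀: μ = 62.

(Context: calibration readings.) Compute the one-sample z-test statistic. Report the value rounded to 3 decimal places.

SE = σ/√n = 14/√25 = 2.8000
z = (x̄−μ₀)/SE = (59.92−62)/2.8000 = -0.7429

test statistic = -0.743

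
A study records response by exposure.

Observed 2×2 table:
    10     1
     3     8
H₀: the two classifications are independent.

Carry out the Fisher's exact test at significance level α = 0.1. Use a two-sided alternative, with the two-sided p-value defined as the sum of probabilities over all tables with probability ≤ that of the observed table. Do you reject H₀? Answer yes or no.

reject H₀: yes

Margins: r₁=11, r₂=11, c₁=13, c₂=9, n=22
p_obs = C(11,10)·C(11,3)/C(22,13); sum pmf over tables with pmf ≤ p_obs
p-value (two-sided) = 0.00752
At α=0.1: p < α → reject H₀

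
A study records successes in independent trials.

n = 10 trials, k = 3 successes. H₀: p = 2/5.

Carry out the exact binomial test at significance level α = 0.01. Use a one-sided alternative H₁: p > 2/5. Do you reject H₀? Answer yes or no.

reject H₀: no

Exact binomial: n=10, k=3, p₀=2/5=0.4000
P(X≥3) from Σ C(n,i)·p₀^i·(1−p₀)^(n−i)
p-value (one-sided, H₁ greater) = 0.83271
At α=0.01: p ≥ α → fail to reject H₀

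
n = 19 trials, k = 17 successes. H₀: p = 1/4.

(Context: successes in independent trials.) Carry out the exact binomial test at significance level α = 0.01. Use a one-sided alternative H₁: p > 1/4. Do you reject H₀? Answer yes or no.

reject H₀: yes

Exact binomial: n=19, k=17, p₀=1/4=0.2500
P(X≥17) from Σ C(n,i)·p₀^i·(1−p₀)^(n−i)
p-value (one-sided, H₁ greater) = 0.00000
At α=0.01: p < α → reject H₀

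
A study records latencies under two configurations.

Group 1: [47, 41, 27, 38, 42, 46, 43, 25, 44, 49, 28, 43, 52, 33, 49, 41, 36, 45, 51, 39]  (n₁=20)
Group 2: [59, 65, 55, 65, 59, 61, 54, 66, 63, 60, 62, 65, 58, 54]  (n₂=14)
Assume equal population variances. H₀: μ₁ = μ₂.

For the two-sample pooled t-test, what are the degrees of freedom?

df = n₁ + n₂ − 2 = 20 + 14 − 2 = 32

degrees of freedom = 32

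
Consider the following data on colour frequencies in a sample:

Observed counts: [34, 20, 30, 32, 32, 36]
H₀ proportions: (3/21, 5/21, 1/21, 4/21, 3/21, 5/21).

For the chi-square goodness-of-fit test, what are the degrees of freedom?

df = k − 1 = 6 − 1 = 5

degrees of freedom = 5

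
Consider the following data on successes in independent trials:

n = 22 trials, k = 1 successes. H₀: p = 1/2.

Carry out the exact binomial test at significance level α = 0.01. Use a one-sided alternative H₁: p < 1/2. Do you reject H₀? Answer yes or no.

reject H₀: yes

Exact binomial: n=22, k=1, p₀=1/2=0.5000
P(X≤1) from Σ C(n,i)·p₀^i·(1−p₀)^(n−i)
p-value (one-sided, H₁ less) = 0.00001
At α=0.01: p < α → reject H₀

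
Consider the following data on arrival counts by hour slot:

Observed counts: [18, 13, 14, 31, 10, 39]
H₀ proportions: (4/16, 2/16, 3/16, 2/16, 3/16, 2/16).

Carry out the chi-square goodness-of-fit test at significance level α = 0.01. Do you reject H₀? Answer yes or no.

reject H₀: yes

n = 125; E_i = n·p_i = [31.25, 15.62, 23.44, 15.62, 23.44, 15.62]
χ² = (18−31.25)²/31.25 + (13−15.62)²/15.62 + (14−23.44)²/23.44 + (31−15.62)²/15.62 + (10−23.44)²/23.44 + (39−15.62)²/15.62 = 67.6613
df = 5
p-value (upper-tail) = 0.00000
At α=0.01: p < α → reject H₀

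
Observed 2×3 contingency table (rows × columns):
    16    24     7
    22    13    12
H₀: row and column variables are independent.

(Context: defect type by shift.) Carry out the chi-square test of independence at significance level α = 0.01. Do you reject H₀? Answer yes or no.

reject H₀: no

Row totals [47, 47], col totals [38, 37, 19], n=94
χ² = (16−19.00)²/19.00 + (24−18.50)²/18.50 + (7−9.50)²/9.50 + (22−19.00)²/19.00 + (13−18.50)²/18.50 + (12−9.50)²/9.50 = 5.5334
df = 2
p-value (upper-tail) = 0.06287
At α=0.01: p ≥ α → fail to reject H₀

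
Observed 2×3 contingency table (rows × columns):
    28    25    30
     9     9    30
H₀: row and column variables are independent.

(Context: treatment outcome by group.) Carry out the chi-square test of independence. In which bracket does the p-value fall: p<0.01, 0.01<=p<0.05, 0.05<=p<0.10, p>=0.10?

Row totals [83, 48], col totals [37, 34, 60], n=131
χ² = (28−23.44)²/23.44 + (25−21.54)²/21.54 + (30−38.02)²/38.02 + (9−13.56)²/13.56 + (9−12.46)²/12.46 + (30−21.98)²/21.98 = 8.5450
df = 2
p-value (upper-tail) = 0.01395
→ bracket: 0.01<=p<0.05

p-value bracket: 0.01<=p<0.05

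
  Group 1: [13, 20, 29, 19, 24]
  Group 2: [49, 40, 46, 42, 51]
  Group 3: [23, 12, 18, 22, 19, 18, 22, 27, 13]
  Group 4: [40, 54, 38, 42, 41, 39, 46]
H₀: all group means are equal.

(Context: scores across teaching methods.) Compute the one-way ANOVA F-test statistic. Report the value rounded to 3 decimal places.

Group means [21.00, 45.60, 19.33, 42.86], grand mean 31.038
SSB = Σnᵢ(x̄ᵢ−x̄)² = 3774.904; SSW = ΣΣ(x−x̄ᵢ)² = 596.057
MSB = 3774.904/3 = 1258.3015; MSW = 596.057/22 = 27.0935
F = MSB/MSW = 46.4429
df = (3, 22)

test statistic = 46.443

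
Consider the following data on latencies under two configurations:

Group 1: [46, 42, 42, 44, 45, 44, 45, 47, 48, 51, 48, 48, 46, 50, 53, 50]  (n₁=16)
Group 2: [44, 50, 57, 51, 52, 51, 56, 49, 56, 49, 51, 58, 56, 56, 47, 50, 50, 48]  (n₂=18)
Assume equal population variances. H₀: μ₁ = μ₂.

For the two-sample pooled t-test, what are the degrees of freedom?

df = n₁ + n₂ − 2 = 16 + 18 − 2 = 32

degrees of freedom = 32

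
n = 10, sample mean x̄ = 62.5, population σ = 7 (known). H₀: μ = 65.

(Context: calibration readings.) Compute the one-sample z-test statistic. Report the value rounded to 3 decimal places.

SE = σ/√n = 7/√10 = 2.2136
z = (x̄−μ₀)/SE = (62.5−65)/2.2136 = -1.1294

test statistic = -1.129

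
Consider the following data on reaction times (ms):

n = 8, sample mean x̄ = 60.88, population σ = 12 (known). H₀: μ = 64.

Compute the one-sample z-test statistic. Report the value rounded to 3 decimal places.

SE = σ/√n = 12/√8 = 4.2426
z = (x̄−μ₀)/SE = (60.88−64)/4.2426 = -0.7354

test statistic = -0.735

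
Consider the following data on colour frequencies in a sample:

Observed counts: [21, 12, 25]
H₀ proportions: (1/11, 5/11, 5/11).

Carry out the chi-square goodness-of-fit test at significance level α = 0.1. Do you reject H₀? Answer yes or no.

reject H₀: yes

n = 58; E_i = n·p_i = [5.27, 26.36, 26.36]
χ² = (21−5.27)²/5.27 + (12−26.36)²/26.36 + (25−26.36)²/26.36 = 54.8069
df = 2
p-value (upper-tail) = 0.00000
At α=0.1: p < α → reject H₀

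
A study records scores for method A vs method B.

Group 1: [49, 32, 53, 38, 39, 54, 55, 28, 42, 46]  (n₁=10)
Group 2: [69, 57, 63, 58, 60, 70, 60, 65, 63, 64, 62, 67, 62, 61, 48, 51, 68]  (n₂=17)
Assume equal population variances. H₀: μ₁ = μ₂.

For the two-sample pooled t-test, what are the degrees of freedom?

degrees of freedom = 25

df = n₁ + n₂ − 2 = 10 + 17 − 2 = 25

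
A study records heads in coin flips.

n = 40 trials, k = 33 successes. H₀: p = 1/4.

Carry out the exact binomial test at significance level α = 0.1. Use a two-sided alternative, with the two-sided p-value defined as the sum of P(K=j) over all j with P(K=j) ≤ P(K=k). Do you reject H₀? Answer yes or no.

Exact binomial: n=40, k=33, p₀=1/4=0.2500
P(X=j) = C(n,j)·p₀^j·(1−p₀)^(n−j); p = Σ P(X=j) over j with P(X=j) ≤ P(X=33)
p-value (two-sided) = 0.00000
At α=0.1: p < α → reject H₀

reject H₀: yes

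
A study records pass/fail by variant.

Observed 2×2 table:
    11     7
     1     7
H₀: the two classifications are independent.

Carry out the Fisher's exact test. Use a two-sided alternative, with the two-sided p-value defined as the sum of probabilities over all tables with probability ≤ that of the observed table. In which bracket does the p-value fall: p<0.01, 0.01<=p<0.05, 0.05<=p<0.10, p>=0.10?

Margins: r₁=18, r₂=8, c₁=12, c₂=14, n=26
p_obs = C(18,11)·C(8,1)/C(26,12); sum pmf over tables with pmf ≤ p_obs
p-value (two-sided) = 0.03570
→ bracket: 0.01<=p<0.05

p-value bracket: 0.01<=p<0.05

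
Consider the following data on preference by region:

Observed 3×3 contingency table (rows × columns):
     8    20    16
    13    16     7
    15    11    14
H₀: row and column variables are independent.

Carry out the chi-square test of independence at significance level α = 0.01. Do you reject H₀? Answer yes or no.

Row totals [44, 36, 40], col totals [36, 47, 37], n=120
χ² = (8−13.20)²/13.20 + (20−17.23)²/17.23 + (16−13.57)²/13.57 + (13−10.80)²/10.80 + (16−14.10)²/14.10 + (7−11.10)²/11.10 + (15−12.00)²/12.00 + (11−15.67)²/15.67 + (14−12.33)²/12.33 = 7.5130
df = 4
p-value (upper-tail) = 0.11114
At α=0.01: p ≥ α → fail to reject H₀

reject H₀: no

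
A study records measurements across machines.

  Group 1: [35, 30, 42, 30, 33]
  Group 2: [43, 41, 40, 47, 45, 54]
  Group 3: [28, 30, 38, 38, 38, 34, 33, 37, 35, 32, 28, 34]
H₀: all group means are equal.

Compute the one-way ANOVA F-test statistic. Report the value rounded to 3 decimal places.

Group means [34.00, 45.00, 33.75], grand mean 36.739
SSB = Σnᵢ(x̄ᵢ−x̄)² = 554.185; SSW = ΣΣ(x−x̄ᵢ)² = 378.250
MSB = 554.185/2 = 277.0924; MSW = 378.250/20 = 18.9125
F = MSB/MSW = 14.6513
df = (2, 20)

test statistic = 14.651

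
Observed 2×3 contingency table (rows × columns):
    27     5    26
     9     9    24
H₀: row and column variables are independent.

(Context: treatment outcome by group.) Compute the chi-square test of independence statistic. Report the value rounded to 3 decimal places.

test statistic = 7.864

Row totals [58, 42], col totals [36, 14, 50], n=100
χ² = (27−20.88)²/20.88 + (5−8.12)²/8.12 + (26−29.00)²/29.00 + (9−15.12)²/15.12 + (9−5.88)²/5.88 + (24−21.00)²/21.00 = 7.8642
df = 2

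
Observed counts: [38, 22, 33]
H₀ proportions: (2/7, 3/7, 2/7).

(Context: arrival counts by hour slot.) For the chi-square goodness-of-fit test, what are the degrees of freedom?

degrees of freedom = 2

df = k − 1 = 3 − 1 = 2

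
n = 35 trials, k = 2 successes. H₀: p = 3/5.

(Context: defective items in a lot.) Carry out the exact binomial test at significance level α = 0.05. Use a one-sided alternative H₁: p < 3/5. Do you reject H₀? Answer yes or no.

reject H₀: yes

Exact binomial: n=35, k=2, p₀=3/5=0.6000
P(X≤2) from Σ C(n,i)·p₀^i·(1−p₀)^(n−i)
p-value (one-sided, H₁ less) = 0.00000
At α=0.05: p < α → reject H₀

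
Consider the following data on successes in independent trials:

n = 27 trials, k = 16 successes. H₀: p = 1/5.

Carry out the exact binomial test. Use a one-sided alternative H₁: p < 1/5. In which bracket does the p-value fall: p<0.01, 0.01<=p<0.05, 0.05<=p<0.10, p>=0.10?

p-value bracket: p>=0.10

Exact binomial: n=27, k=16, p₀=1/5=0.2000
P(X≤16) from Σ C(n,i)·p₀^i·(1−p₀)^(n−i)
p-value (one-sided, H₁ less) = 1.00000
→ bracket: p>=0.10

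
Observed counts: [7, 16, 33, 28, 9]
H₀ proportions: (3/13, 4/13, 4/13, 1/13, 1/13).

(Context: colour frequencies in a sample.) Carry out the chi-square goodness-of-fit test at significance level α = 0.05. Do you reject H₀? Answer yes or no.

n = 93; E_i = n·p_i = [21.46, 28.62, 28.62, 7.15, 7.15]
χ² = (7−21.46)²/21.46 + (16−28.62)²/28.62 + (33−28.62)²/28.62 + (28−7.15)²/7.15 + (9−7.15)²/7.15 = 77.1998
df = 4
p-value (upper-tail) = 0.00000
At α=0.05: p < α → reject H₀

reject H₀: yes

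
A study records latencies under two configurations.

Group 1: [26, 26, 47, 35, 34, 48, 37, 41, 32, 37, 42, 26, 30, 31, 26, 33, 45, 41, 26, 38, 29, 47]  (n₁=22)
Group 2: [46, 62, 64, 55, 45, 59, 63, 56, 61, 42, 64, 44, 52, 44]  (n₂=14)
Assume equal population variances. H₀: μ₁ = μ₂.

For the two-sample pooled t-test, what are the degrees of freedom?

df = n₁ + n₂ − 2 = 22 + 14 − 2 = 34

degrees of freedom = 34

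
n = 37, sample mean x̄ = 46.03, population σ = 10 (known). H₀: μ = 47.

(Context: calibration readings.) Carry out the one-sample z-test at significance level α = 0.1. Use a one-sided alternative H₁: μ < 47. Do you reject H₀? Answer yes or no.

reject H₀: no

SE = σ/√n = 10/√37 = 1.6440
z = (x̄−μ₀)/SE = (46.03−47)/1.6440 = -0.5900
p-value (one-sided, H₁ less) = 0.27759
At α=0.1: p ≥ α → fail to reject H₀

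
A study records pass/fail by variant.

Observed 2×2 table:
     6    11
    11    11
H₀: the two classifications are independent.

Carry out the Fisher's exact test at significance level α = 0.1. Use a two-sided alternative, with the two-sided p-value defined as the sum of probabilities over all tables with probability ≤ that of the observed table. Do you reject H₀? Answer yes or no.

reject H₀: no

Margins: r₁=17, r₂=22, c₁=17, c₂=22, n=39
p_obs = C(17,6)·C(22,11)/C(39,17); sum pmf over tables with pmf ≤ p_obs
p-value (two-sided) = 0.51651
At α=0.1: p ≥ α → fail to reject H₀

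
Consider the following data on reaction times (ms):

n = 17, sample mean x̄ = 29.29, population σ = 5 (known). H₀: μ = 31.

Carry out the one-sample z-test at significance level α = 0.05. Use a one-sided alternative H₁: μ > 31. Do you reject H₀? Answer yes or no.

SE = σ/√n = 5/√17 = 1.2127
z = (x̄−μ₀)/SE = (29.29−31)/1.2127 = -1.4101
p-value (one-sided, H₁ greater) = 0.92075
At α=0.05: p ≥ α → fail to reject H₀

reject H₀: no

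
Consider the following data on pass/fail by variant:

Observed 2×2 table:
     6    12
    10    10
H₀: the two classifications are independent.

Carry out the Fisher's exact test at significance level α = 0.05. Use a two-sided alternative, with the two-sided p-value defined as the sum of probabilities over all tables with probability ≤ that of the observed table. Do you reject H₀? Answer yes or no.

reject H₀: no

Margins: r₁=18, r₂=20, c₁=16, c₂=22, n=38
p_obs = C(18,6)·C(20,10)/C(38,16); sum pmf over tables with pmf ≤ p_obs
p-value (two-sided) = 0.34234
At α=0.05: p ≥ α → fail to reject H₀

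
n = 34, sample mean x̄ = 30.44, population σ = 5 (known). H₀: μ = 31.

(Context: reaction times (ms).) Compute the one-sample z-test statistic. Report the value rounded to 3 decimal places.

SE = σ/√n = 5/√34 = 0.8575
z = (x̄−μ₀)/SE = (30.44−31)/0.8575 = -0.6531

test statistic = -0.653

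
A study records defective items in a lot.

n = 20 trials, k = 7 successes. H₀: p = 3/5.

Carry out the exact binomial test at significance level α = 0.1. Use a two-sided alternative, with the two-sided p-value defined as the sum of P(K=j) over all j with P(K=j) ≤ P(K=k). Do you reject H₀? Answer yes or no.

reject H₀: yes

Exact binomial: n=20, k=7, p₀=3/5=0.6000
P(X=j) = C(n,j)·p₀^j·(1−p₀)^(n−j); p = Σ P(X=j) over j with P(X=j) ≤ P(X=7)
p-value (two-sided) = 0.03699
At α=0.1: p < α → reject H₀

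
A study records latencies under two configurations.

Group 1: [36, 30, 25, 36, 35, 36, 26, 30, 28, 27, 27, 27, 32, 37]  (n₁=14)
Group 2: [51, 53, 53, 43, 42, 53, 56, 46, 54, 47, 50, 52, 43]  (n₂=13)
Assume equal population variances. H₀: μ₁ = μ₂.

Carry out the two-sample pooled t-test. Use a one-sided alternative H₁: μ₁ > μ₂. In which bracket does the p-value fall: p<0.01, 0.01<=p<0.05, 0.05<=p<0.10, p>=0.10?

p-value bracket: p>=0.10

x̄₁=30.857, s₁=4.365, n₁=14
x̄₂=49.462, s₂=4.719, n₂=13
s_p² = [13·4.365² + 12·4.719²]/25 = 20.5978
SE = √(s_p²·(1/14+1/13)) = 1.7481
t = (30.857−49.462)/1.7481 = -10.6429
df = 25
p-value (one-sided, H₁ greater) = 1.00000
→ bracket: p>=0.10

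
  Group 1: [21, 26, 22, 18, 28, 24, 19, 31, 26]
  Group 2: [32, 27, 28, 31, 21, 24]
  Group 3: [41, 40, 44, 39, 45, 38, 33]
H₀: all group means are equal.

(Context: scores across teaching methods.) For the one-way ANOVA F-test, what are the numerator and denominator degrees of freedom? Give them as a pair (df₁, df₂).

k = 3 groups, N = 22 total
df = (k−1, N−k) = (3−1, 22−3) = (2, 19)

degrees of freedom = [2, 19]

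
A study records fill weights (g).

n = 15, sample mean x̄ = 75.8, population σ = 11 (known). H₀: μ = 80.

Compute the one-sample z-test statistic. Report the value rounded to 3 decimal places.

SE = σ/√n = 11/√15 = 2.8402
z = (x̄−μ₀)/SE = (75.8−80)/2.8402 = -1.4788

test statistic = -1.479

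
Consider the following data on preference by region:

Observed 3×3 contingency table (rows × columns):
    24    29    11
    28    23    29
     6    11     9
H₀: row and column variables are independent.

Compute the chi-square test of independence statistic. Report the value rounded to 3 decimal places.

test statistic = 8.862

Row totals [64, 80, 26], col totals [58, 63, 49], n=170
χ² = (24−21.84)²/21.84 + (29−23.72)²/23.72 + (11−18.45)²/18.45 + (28−27.29)²/27.29 + (23−29.65)²/29.65 + (29−23.06)²/23.06 + (6−8.87)²/8.87 + (11−9.64)²/9.64 + (9−7.49)²/7.49 = 8.8616
df = 4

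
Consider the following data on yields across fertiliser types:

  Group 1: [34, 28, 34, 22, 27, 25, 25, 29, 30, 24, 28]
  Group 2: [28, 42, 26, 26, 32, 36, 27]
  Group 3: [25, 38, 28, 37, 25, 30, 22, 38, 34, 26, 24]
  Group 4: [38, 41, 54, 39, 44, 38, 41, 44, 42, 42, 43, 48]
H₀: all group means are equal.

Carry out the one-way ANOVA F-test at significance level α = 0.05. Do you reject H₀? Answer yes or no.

Group means [27.82, 31.00, 29.73, 42.83], grand mean 33.268
SSB = Σnᵢ(x̄ᵢ−x̄)² = 1598.564; SSW = ΣΣ(x−x̄ᵢ)² = 955.485
MSB = 1598.564/3 = 532.8546; MSW = 955.485/37 = 25.8239
F = MSB/MSW = 20.6342
df = (3, 37)
p-value (upper-tail) = 0.00000
At α=0.05: p < α → reject H₀

reject H₀: yes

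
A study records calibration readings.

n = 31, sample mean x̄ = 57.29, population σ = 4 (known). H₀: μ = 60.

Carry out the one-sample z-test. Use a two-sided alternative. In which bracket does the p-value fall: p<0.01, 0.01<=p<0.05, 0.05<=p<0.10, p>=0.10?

p-value bracket: p<0.01

SE = σ/√n = 4/√31 = 0.7184
z = (x̄−μ₀)/SE = (57.29−60)/0.7184 = -3.7722
p-value (two-sided) = 0.00016
→ bracket: p<0.01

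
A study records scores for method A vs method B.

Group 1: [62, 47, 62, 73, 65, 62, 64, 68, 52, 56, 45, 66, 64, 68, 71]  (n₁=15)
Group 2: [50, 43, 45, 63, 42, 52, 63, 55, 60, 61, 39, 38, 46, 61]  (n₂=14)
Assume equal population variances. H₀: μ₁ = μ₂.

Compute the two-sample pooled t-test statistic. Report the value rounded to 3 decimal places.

test statistic = 3.198

x̄₁=61.667, s₁=8.261, n₁=15
x̄₂=51.286, s₂=9.219, n₂=14
s_p² = [14·8.261² + 13·9.219²]/27 = 76.3034
SE = √(s_p²·(1/15+1/14)) = 3.2461
t = (61.667−51.286)/3.2461 = 3.1980
df = 27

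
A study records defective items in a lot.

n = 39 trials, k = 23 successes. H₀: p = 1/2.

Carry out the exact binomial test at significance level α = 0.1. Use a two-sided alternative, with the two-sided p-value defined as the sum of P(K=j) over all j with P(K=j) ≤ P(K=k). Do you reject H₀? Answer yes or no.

reject H₀: no

Exact binomial: n=39, k=23, p₀=1/2=0.5000
P(X=j) = C(n,j)·p₀^j·(1−p₀)^(n−j); p = Σ P(X=j) over j with P(X=j) ≤ P(X=23)
p-value (two-sided) = 0.33678
At α=0.1: p ≥ α → fail to reject H₀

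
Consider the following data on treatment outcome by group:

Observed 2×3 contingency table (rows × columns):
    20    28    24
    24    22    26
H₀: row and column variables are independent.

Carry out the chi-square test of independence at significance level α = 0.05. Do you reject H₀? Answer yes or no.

Row totals [72, 72], col totals [44, 50, 50], n=144
χ² = (20−22.00)²/22.00 + (28−25.00)²/25.00 + (24−25.00)²/25.00 + (24−22.00)²/22.00 + (22−25.00)²/25.00 + (26−25.00)²/25.00 = 1.1636
df = 2
p-value (upper-tail) = 0.55888
At α=0.05: p ≥ α → fail to reject H₀

reject H₀: no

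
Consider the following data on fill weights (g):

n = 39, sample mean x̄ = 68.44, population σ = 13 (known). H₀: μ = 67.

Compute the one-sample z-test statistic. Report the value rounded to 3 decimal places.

test statistic = 0.692

SE = σ/√n = 13/√39 = 2.0817
z = (x̄−μ₀)/SE = (68.44−67)/2.0817 = 0.6918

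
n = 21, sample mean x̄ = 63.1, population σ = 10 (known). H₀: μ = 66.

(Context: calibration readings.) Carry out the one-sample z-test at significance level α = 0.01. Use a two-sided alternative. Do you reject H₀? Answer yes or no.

reject H₀: no

SE = σ/√n = 10/√21 = 2.1822
z = (x̄−μ₀)/SE = (63.1−66)/2.1822 = -1.3289
p-value (two-sided) = 0.18387
At α=0.01: p ≥ α → fail to reject H₀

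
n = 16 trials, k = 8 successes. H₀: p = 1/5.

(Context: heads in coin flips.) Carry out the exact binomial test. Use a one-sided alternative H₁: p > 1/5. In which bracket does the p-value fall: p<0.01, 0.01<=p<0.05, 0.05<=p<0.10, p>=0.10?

p-value bracket: p<0.01

Exact binomial: n=16, k=8, p₀=1/5=0.2000
P(X≥8) from Σ C(n,i)·p₀^i·(1−p₀)^(n−i)
p-value (one-sided, H₁ greater) = 0.00700
→ bracket: p<0.01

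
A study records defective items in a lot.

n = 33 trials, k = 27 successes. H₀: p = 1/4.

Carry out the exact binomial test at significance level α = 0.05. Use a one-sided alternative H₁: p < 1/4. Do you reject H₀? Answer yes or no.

Exact binomial: n=33, k=27, p₀=1/4=0.2500
P(X≤27) from Σ C(n,i)·p₀^i·(1−p₀)^(n−i)
p-value (one-sided, H₁ less) = 1.00000
At α=0.05: p ≥ α → fail to reject H₀

reject H₀: no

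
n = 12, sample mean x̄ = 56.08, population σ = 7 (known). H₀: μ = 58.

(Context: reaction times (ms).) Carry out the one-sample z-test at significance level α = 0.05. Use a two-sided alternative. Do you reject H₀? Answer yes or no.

reject H₀: no

SE = σ/√n = 7/√12 = 2.0207
z = (x̄−μ₀)/SE = (56.08−58)/2.0207 = -0.9502
p-value (two-sided) = 0.34203
At α=0.05: p ≥ α → fail to reject H₀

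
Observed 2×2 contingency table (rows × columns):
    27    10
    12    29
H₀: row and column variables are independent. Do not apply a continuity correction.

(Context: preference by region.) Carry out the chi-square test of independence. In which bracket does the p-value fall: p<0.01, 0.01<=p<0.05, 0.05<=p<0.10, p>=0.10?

p-value bracket: p<0.01

Row totals [37, 41], col totals [39, 39], n=78
χ² = (27−18.50)²/18.50 + (10−18.50)²/18.50 + (12−20.50)²/20.50 + (29−20.50)²/20.50 = 14.8596
df = 1
p-value (upper-tail) = 0.00012
→ bracket: p<0.01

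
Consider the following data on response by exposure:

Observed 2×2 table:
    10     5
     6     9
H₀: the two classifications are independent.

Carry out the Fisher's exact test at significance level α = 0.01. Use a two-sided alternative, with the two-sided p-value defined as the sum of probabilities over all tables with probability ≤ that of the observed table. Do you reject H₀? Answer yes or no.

Margins: r₁=15, r₂=15, c₁=16, c₂=14, n=30
p_obs = C(15,10)·C(15,6)/C(30,16); sum pmf over tables with pmf ≤ p_obs
p-value (two-sided) = 0.27230
At α=0.01: p ≥ α → fail to reject H₀

reject H₀: no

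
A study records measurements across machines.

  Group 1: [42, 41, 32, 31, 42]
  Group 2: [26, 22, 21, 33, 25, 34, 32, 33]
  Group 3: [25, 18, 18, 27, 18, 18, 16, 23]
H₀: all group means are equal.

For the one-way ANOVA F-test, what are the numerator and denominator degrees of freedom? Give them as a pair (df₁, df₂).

k = 3 groups, N = 21 total
df = (k−1, N−k) = (3−1, 21−3) = (2, 18)

degrees of freedom = [2, 18]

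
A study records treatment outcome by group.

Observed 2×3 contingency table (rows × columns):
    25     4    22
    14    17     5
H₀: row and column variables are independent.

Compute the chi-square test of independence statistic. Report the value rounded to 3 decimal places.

test statistic = 19.858

Row totals [51, 36], col totals [39, 21, 27], n=87
χ² = (25−22.86)²/22.86 + (4−12.31)²/12.31 + (22−15.83)²/15.83 + (14−16.14)²/16.14 + (17−8.69)²/8.69 + (5−11.17)²/11.17 = 19.8580
df = 2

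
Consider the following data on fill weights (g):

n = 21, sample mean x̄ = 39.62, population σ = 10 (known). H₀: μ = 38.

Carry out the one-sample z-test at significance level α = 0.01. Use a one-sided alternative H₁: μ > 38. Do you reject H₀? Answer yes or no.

reject H₀: no

SE = σ/√n = 10/√21 = 2.1822
z = (x̄−μ₀)/SE = (39.62−38)/2.1822 = 0.7424
p-value (one-sided, H₁ greater) = 0.22893
At α=0.01: p ≥ α → fail to reject H₀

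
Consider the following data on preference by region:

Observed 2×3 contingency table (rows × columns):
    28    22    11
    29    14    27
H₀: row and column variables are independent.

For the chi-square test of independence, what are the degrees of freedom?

df = (r−1)(c−1) = (2−1)·(3−1) = 2

degrees of freedom = 2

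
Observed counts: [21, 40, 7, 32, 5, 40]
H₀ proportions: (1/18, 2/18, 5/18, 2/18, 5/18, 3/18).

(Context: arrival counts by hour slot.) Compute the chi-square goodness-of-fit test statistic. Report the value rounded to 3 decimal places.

n = 145; E_i = n·p_i = [8.06, 16.11, 40.28, 16.11, 40.28, 24.17]
χ² = (21−8.06)²/8.06 + (40−16.11)²/16.11 + (7−40.28)²/40.28 + (32−16.11)²/16.11 + (5−40.28)²/40.28 + (40−24.17)²/24.17 = 140.6579
df = 5

test statistic = 140.658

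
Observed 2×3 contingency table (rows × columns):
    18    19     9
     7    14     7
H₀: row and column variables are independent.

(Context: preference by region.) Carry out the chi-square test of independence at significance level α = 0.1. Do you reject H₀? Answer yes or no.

reject H₀: no

Row totals [46, 28], col totals [25, 33, 16], n=74
χ² = (18−15.54)²/15.54 + (19−20.51)²/20.51 + (9−9.95)²/9.95 + (7−9.46)²/9.46 + (14−12.49)²/12.49 + (7−6.05)²/6.05 = 1.5616
df = 2
p-value (upper-tail) = 0.45804
At α=0.1: p ≥ α → fail to reject H₀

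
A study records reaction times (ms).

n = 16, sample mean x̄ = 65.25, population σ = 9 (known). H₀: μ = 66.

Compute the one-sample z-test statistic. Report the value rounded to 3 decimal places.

SE = σ/√n = 9/√16 = 2.2500
z = (x̄−μ₀)/SE = (65.25−66)/2.2500 = -0.3333

test statistic = -0.333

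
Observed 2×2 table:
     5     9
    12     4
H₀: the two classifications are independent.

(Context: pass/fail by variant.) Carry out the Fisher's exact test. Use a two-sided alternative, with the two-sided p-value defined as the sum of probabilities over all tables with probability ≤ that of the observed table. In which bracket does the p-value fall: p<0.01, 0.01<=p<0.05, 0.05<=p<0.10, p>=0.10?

p-value bracket: 0.05<=p<0.10

Margins: r₁=14, r₂=16, c₁=17, c₂=13, n=30
p_obs = C(14,5)·C(16,12)/C(30,17); sum pmf over tables with pmf ≤ p_obs
p-value (two-sided) = 0.06336
→ bracket: 0.05<=p<0.10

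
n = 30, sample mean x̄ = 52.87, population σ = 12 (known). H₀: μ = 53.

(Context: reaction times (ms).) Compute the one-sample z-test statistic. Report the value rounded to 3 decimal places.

SE = σ/√n = 12/√30 = 2.1909
z = (x̄−μ₀)/SE = (52.87−53)/2.1909 = -0.0593

test statistic = -0.059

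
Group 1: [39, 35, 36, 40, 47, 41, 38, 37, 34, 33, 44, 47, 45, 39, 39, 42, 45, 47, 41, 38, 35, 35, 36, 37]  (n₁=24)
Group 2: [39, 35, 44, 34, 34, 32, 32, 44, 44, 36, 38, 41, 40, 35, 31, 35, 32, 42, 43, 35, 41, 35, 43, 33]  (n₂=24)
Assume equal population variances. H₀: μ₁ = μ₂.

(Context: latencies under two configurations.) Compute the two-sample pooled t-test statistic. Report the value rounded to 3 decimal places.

x̄₁=39.583, s₁=4.353, n₁=24
x̄₂=37.417, s₂=4.432, n₂=24
s_p² = [23·4.353² + 23·4.432²]/46 = 19.2971
SE = √(s_p²·(1/24+1/24)) = 1.2681
t = (39.583−37.417)/1.2681 = 1.7086
df = 46

test statistic = 1.709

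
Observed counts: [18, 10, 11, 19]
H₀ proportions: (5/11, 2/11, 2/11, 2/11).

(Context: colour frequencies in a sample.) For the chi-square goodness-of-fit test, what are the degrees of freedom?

degrees of freedom = 3

df = k − 1 = 4 − 1 = 3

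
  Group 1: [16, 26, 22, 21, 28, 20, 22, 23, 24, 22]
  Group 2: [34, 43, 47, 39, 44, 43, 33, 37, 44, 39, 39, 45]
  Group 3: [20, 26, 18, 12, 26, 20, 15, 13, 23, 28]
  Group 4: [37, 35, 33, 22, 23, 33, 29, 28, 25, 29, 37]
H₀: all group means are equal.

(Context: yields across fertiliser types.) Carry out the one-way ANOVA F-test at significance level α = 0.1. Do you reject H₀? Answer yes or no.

Group means [22.40, 40.58, 20.10, 30.09], grand mean 28.907
SSB = Σnᵢ(x̄ᵢ−x̄)² = 2850.502; SSW = ΣΣ(x−x̄ᵢ)² = 885.126
MSB = 2850.502/3 = 950.1674; MSW = 885.126/39 = 22.6955
F = MSB/MSW = 41.8658
df = (3, 39)
p-value (upper-tail) = 0.00000
At α=0.1: p < α → reject H₀

reject H₀: yes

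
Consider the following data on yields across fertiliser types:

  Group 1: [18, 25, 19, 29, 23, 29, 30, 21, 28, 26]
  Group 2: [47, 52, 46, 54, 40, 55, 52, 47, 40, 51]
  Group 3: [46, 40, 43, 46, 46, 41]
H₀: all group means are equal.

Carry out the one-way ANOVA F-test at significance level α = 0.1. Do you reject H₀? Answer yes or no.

Group means [24.80, 48.40, 43.67], grand mean 38.231
SSB = Σnᵢ(x̄ᵢ−x̄)² = 3015.282; SSW = ΣΣ(x−x̄ᵢ)² = 467.333
MSB = 3015.282/2 = 1507.6410; MSW = 467.333/23 = 20.3188
F = MSB/MSW = 74.1992
df = (2, 23)
p-value (upper-tail) = 0.00000
At α=0.1: p < α → reject H₀

reject H₀: yes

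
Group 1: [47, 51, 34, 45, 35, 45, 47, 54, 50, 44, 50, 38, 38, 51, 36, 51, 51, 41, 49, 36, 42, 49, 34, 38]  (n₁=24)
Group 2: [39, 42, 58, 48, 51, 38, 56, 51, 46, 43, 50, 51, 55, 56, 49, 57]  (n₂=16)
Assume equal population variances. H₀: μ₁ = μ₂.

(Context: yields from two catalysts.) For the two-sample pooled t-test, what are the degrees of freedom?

degrees of freedom = 38

df = n₁ + n₂ − 2 = 24 + 16 − 2 = 38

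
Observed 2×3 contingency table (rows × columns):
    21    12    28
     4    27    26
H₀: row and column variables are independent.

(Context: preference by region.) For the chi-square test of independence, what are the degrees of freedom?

degrees of freedom = 2

df = (r−1)(c−1) = (2−1)·(3−1) = 2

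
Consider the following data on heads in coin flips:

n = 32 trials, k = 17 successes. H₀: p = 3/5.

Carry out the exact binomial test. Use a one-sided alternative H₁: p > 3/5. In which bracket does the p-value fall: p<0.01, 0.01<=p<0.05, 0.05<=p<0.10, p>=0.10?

p-value bracket: p>=0.10

Exact binomial: n=32, k=17, p₀=3/5=0.6000
P(X≥17) from Σ C(n,i)·p₀^i·(1−p₀)^(n−i)
p-value (one-sided, H₁ greater) = 0.83520
→ bracket: p>=0.10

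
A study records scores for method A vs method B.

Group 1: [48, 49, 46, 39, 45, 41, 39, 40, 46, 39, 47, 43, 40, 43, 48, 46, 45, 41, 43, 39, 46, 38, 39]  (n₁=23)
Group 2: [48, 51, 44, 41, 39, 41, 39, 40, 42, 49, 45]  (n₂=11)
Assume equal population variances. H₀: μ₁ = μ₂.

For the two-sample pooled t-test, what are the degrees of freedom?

df = n₁ + n₂ − 2 = 23 + 11 − 2 = 32

degrees of freedom = 32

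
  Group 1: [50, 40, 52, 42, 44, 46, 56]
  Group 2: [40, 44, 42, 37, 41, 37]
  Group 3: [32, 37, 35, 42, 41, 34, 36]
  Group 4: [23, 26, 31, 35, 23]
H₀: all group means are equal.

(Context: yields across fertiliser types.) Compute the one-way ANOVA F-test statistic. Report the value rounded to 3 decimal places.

test statistic = 18.883

Group means [47.14, 40.17, 36.71, 27.60], grand mean 38.640
SSB = Σnᵢ(x̄ᵢ−x̄)² = 1155.441; SSW = ΣΣ(x−x̄ᵢ)² = 428.319
MSB = 1155.441/3 = 385.1470; MSW = 428.319/21 = 20.3961
F = MSB/MSW = 18.8833
df = (3, 21)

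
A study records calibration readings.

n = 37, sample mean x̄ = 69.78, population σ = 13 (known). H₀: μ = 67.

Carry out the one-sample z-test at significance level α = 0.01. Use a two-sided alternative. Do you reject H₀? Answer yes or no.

SE = σ/√n = 13/√37 = 2.1372
z = (x̄−μ₀)/SE = (69.78−67)/2.1372 = 1.3008
p-value (two-sided) = 0.19334
At α=0.01: p ≥ α → fail to reject H₀

reject H₀: no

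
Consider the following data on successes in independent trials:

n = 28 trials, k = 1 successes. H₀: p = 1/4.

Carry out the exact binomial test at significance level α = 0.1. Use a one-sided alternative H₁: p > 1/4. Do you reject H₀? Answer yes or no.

reject H₀: no

Exact binomial: n=28, k=1, p₀=1/4=0.2500
P(X≥1) from Σ C(n,i)·p₀^i·(1−p₀)^(n−i)
p-value (one-sided, H₁ greater) = 0.99968
At α=0.1: p ≥ α → fail to reject H₀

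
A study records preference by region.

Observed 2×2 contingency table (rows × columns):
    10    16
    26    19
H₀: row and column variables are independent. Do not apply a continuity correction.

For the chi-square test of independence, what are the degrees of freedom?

degrees of freedom = 1

df = (r−1)(c−1) = (2−1)·(2−1) = 1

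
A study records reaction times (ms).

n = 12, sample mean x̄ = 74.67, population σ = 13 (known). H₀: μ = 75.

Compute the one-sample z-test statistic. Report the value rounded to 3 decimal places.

SE = σ/√n = 13/√12 = 3.7528
z = (x̄−μ₀)/SE = (74.67−75)/3.7528 = -0.0879

test statistic = -0.088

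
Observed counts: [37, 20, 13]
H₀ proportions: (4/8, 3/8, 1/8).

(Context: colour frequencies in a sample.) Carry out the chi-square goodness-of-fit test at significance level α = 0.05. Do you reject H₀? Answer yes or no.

n = 70; E_i = n·p_i = [35.00, 26.25, 8.75]
χ² = (37−35.00)²/35.00 + (20−26.25)²/26.25 + (13−8.75)²/8.75 = 3.6667
df = 2
p-value (upper-tail) = 0.15988
At α=0.05: p ≥ α → fail to reject H₀

reject H₀: no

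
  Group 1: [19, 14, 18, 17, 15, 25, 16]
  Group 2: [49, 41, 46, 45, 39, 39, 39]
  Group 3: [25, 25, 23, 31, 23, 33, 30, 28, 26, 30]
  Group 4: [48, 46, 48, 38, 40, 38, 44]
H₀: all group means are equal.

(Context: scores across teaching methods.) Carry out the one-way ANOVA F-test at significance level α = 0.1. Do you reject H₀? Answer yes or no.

reject H₀: yes

Group means [17.71, 42.57, 27.40, 43.14], grand mean 32.194
SSB = Σnᵢ(x̄ᵢ−x̄)² = 3290.439; SSW = ΣΣ(x−x̄ᵢ)² = 408.400
MSB = 3290.439/3 = 1096.8129; MSW = 408.400/27 = 15.1259
F = MSB/MSW = 72.5121
df = (3, 27)
p-value (upper-tail) = 0.00000
At α=0.1: p < α → reject H₀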